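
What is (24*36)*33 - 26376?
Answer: 2136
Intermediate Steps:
(24*36)*33 - 26376 = 864*33 - 26376 = 28512 - 26376 = 2136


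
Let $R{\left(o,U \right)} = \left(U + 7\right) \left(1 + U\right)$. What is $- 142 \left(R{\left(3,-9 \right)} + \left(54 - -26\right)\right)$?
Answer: $-13632$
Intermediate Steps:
$R{\left(o,U \right)} = \left(1 + U\right) \left(7 + U\right)$ ($R{\left(o,U \right)} = \left(7 + U\right) \left(1 + U\right) = \left(1 + U\right) \left(7 + U\right)$)
$- 142 \left(R{\left(3,-9 \right)} + \left(54 - -26\right)\right) = - 142 \left(\left(7 + \left(-9\right)^{2} + 8 \left(-9\right)\right) + \left(54 - -26\right)\right) = - 142 \left(\left(7 + 81 - 72\right) + \left(54 + 26\right)\right) = - 142 \left(16 + 80\right) = \left(-142\right) 96 = -13632$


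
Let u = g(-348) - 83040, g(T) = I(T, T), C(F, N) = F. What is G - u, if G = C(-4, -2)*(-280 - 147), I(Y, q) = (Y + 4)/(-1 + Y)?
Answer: 29576708/349 ≈ 84747.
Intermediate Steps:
I(Y, q) = (4 + Y)/(-1 + Y)
g(T) = (4 + T)/(-1 + T)
G = 1708 (G = -4*(-280 - 147) = -4*(-427) = 1708)
u = -28980616/349 (u = (4 - 348)/(-1 - 348) - 83040 = -344/(-349) - 83040 = -1/349*(-344) - 83040 = 344/349 - 83040 = -28980616/349 ≈ -83039.)
G - u = 1708 - 1*(-28980616/349) = 1708 + 28980616/349 = 29576708/349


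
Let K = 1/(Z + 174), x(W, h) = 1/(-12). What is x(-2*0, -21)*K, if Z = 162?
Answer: -1/4032 ≈ -0.00024802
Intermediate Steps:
x(W, h) = -1/12
K = 1/336 (K = 1/(162 + 174) = 1/336 ≈ 0.0029762)
x(-2*0, -21)*K = -1/12*1/336 = -1/4032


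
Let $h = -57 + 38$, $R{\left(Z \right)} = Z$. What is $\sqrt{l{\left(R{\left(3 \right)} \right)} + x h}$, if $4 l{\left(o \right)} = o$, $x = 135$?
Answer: $\frac{i \sqrt{10257}}{2} \approx 50.638 i$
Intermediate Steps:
$l{\left(o \right)} = \frac{o}{4}$
$h = -19$
$\sqrt{l{\left(R{\left(3 \right)} \right)} + x h} = \sqrt{\frac{1}{4} \cdot 3 + 135 \left(-19\right)} = \sqrt{\frac{3}{4} - 2565} = \sqrt{- \frac{10257}{4}} = \frac{i \sqrt{10257}}{2}$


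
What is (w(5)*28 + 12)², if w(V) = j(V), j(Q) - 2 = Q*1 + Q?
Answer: 121104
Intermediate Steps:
j(Q) = 2 + 2*Q (j(Q) = 2 + (Q*1 + Q) = 2 + (Q + Q) = 2 + 2*Q)
w(V) = 2 + 2*V
(w(5)*28 + 12)² = ((2 + 2*5)*28 + 12)² = ((2 + 10)*28 + 12)² = (12*28 + 12)² = (336 + 12)² = 348² = 121104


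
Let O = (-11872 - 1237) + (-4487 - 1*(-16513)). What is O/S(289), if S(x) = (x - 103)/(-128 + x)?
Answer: -58121/62 ≈ -937.44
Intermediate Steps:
S(x) = (-103 + x)/(-128 + x)
O = -1083 (O = -13109 + (-4487 + 16513) = -13109 + 12026 = -1083)
O/S(289) = -1083*(-128 + 289)/(-103 + 289) = -1083/(186/161) = -1083/((1/161)*186) = -1083/186/161 = -1083*161/186 = -58121/62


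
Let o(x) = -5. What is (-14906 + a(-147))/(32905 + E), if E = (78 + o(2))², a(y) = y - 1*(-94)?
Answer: -2137/5462 ≈ -0.39125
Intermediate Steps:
a(y) = 94 + y (a(y) = y + 94 = 94 + y)
E = 5329 (E = (78 - 5)² = 73² = 5329)
(-14906 + a(-147))/(32905 + E) = (-14906 + (94 - 147))/(32905 + 5329) = (-14906 - 53)/38234 = -14959*1/38234 = -2137/5462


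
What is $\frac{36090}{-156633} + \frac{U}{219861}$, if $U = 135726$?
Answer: $\frac{3090788}{7988283} \approx 0.38692$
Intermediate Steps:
$\frac{36090}{-156633} + \frac{U}{219861} = \frac{36090}{-156633} + \frac{135726}{219861} = 36090 \left(- \frac{1}{156633}\right) + 135726 \cdot \frac{1}{219861} = - \frac{12030}{52211} + \frac{45242}{73287} = \frac{3090788}{7988283}$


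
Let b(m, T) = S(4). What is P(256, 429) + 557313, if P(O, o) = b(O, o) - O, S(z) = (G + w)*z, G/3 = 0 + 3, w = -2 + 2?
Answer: 557093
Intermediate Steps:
w = 0
G = 9 (G = 3*(0 + 3) = 3*3 = 9)
S(z) = 9*z (S(z) = (9 + 0)*z = 9*z)
b(m, T) = 36 (b(m, T) = 9*4 = 36)
P(O, o) = 36 - O
P(256, 429) + 557313 = (36 - 1*256) + 557313 = (36 - 256) + 557313 = -220 + 557313 = 557093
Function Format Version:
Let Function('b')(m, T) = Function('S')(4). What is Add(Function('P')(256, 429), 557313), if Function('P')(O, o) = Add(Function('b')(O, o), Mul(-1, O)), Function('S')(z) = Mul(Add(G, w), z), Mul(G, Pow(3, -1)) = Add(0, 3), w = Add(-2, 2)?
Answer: 557093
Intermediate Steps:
w = 0
G = 9 (G = Mul(3, Add(0, 3)) = Mul(3, 3) = 9)
Function('S')(z) = Mul(9, z) (Function('S')(z) = Mul(Add(9, 0), z) = Mul(9, z))
Function('b')(m, T) = 36 (Function('b')(m, T) = Mul(9, 4) = 36)
Function('P')(O, o) = Add(36, Mul(-1, O))
Add(Function('P')(256, 429), 557313) = Add(Add(36, Mul(-1, 256)), 557313) = Add(Add(36, -256), 557313) = Add(-220, 557313) = 557093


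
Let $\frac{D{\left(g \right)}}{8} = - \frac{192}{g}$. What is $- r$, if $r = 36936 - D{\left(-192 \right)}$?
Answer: $-36928$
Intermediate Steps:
$D{\left(g \right)} = - \frac{1536}{g}$ ($D{\left(g \right)} = 8 \left(- \frac{192}{g}\right) = - \frac{1536}{g}$)
$r = 36928$ ($r = 36936 - - \frac{1536}{-192} = 36936 - \left(-1536\right) \left(- \frac{1}{192}\right) = 36936 - 8 = 36928$)
$- r = \left(-1\right) 36928 = -36928$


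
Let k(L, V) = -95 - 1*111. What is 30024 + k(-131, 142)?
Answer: 29818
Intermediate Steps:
k(L, V) = -206 (k(L, V) = -95 - 111 = -206)
30024 + k(-131, 142) = 30024 - 206 = 29818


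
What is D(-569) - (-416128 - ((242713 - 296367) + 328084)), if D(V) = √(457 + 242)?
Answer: 690558 + √699 ≈ 6.9058e+5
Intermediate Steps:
D(V) = √699
D(-569) - (-416128 - ((242713 - 296367) + 328084)) = √699 - (-416128 - ((242713 - 296367) + 328084)) = √699 - (-416128 - (-53654 + 328084)) = √699 - (-416128 - 1*274430) = √699 - (-416128 - 274430) = √699 - 1*(-690558) = √699 + 690558 = 690558 + √699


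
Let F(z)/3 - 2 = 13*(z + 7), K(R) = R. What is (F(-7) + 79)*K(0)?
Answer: 0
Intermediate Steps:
F(z) = 279 + 39*z (F(z) = 6 + 3*(13*(z + 7)) = 6 + 3*(13*(7 + z)) = 6 + 3*(91 + 13*z) = 6 + (273 + 39*z) = 279 + 39*z)
(F(-7) + 79)*K(0) = ((279 + 39*(-7)) + 79)*0 = ((279 - 273) + 79)*0 = (6 + 79)*0 = 85*0 = 0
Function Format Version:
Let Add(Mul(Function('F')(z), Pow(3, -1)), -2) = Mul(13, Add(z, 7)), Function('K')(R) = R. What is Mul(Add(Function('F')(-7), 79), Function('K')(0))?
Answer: 0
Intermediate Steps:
Function('F')(z) = Add(279, Mul(39, z)) (Function('F')(z) = Add(6, Mul(3, Mul(13, Add(z, 7)))) = Add(6, Mul(3, Mul(13, Add(7, z)))) = Add(6, Mul(3, Add(91, Mul(13, z)))) = Add(6, Add(273, Mul(39, z))) = Add(279, Mul(39, z)))
Mul(Add(Function('F')(-7), 79), Function('K')(0)) = Mul(Add(Add(279, Mul(39, -7)), 79), 0) = Mul(Add(Add(279, -273), 79), 0) = Mul(Add(6, 79), 0) = Mul(85, 0) = 0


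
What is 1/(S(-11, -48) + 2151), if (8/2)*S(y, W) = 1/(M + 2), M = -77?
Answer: 300/645299 ≈ 0.00046490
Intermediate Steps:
S(y, W) = -1/300 (S(y, W) = 1/(4*(-77 + 2)) = (¼)/(-75) = (¼)*(-1/75) = -1/300)
1/(S(-11, -48) + 2151) = 1/(-1/300 + 2151) = 1/(645299/300) = 300/645299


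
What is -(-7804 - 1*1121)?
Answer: 8925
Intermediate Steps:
-(-7804 - 1*1121) = -(-7804 - 1121) = -1*(-8925) = 8925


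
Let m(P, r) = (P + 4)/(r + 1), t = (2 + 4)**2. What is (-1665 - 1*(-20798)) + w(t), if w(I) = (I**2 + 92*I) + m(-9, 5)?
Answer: 142441/6 ≈ 23740.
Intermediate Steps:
t = 36 (t = 6**2 = 36)
m(P, r) = (4 + P)/(1 + r)
w(I) = -5/6 + I**2 + 92*I (w(I) = (I**2 + 92*I) + (4 - 9)/(1 + 5) = (I**2 + 92*I) - 5/6 = -5/6 + I**2 + 92*I)
(-1665 - 1*(-20798)) + w(t) = (-1665 - 1*(-20798)) + (-5/6 + 36**2 + 92*36) = (-1665 + 20798) + (-5/6 + 1296 + 3312) = 19133 + 27643/6 = 142441/6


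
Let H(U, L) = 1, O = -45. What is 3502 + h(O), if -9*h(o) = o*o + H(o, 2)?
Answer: 29492/9 ≈ 3276.9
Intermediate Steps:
h(o) = -⅑ - o²/9 (h(o) = -(o*o + 1)/9 = -(o² + 1)/9 = -(1 + o²)/9 = -⅑ - o²/9)
3502 + h(O) = 3502 + (-⅑ - ⅑*(-45)²) = 3502 + (-⅑ - ⅑*2025) = 3502 + (-⅑ - 225) = 3502 - 2026/9 = 29492/9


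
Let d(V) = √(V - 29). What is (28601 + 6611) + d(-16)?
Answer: 35212 + 3*I*√5 ≈ 35212.0 + 6.7082*I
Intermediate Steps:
d(V) = √(-29 + V)
(28601 + 6611) + d(-16) = (28601 + 6611) + √(-29 - 16) = 35212 + √(-45) = 35212 + 3*I*√5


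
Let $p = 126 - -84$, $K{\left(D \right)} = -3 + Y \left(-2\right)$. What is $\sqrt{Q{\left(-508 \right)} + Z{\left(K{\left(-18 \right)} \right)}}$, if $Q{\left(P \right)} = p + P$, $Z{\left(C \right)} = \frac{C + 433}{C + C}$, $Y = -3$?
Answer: $\frac{26 i \sqrt{3}}{3} \approx 15.011 i$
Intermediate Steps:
$K{\left(D \right)} = 3$ ($K{\left(D \right)} = -3 - -6 = -3 + 6 = 3$)
$p = 210$ ($p = 126 + 84 = 210$)
$Z{\left(C \right)} = \frac{433 + C}{2 C}$
$Q{\left(P \right)} = 210 + P$
$\sqrt{Q{\left(-508 \right)} + Z{\left(K{\left(-18 \right)} \right)}} = \sqrt{\left(210 - 508\right) + \frac{433 + 3}{2 \cdot 3}} = \sqrt{-298 + \frac{1}{2} \cdot \frac{1}{3} \cdot 436} = \sqrt{-298 + \frac{218}{3}} = \sqrt{- \frac{676}{3}} = \frac{26 i \sqrt{3}}{3}$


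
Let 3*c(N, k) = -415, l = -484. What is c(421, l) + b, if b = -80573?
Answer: -242134/3 ≈ -80711.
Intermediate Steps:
c(N, k) = -415/3 (c(N, k) = (1/3)*(-415) = -415/3)
c(421, l) + b = -415/3 - 80573 = -242134/3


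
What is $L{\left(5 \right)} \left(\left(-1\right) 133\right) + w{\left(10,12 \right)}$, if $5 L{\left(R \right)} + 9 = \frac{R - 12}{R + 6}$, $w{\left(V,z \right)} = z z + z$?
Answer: $\frac{22678}{55} \approx 412.33$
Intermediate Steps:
$w{\left(V,z \right)} = z + z^{2}$ ($w{\left(V,z \right)} = z^{2} + z = z + z^{2}$)
$L{\left(R \right)} = - \frac{9}{5} + \frac{-12 + R}{5 \left(6 + R\right)}$ ($L{\left(R \right)} = - \frac{9}{5} + \frac{\left(R - 12\right) \frac{1}{R + 6}}{5} = - \frac{9}{5} + \frac{\left(-12 + R\right) \frac{1}{6 + R}}{5} = - \frac{9}{5} + \frac{\frac{1}{6 + R} \left(-12 + R\right)}{5} = - \frac{9}{5} + \frac{-12 + R}{5 \left(6 + R\right)}$)
$L{\left(5 \right)} \left(\left(-1\right) 133\right) + w{\left(10,12 \right)} = \frac{2 \left(-33 - 20\right)}{5 \left(6 + 5\right)} \left(\left(-1\right) 133\right) + 12 \left(1 + 12\right) = \frac{2 \left(-33 - 20\right)}{5 \cdot 11} \left(-133\right) + 12 \cdot 13 = \frac{2}{5} \cdot \frac{1}{11} \left(-53\right) \left(-133\right) + 156 = \left(- \frac{106}{55}\right) \left(-133\right) + 156 = \frac{14098}{55} + 156 = \frac{22678}{55}$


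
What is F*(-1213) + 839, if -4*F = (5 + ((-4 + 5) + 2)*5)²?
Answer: 122139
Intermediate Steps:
F = -100 (F = -(5 + ((-4 + 5) + 2)*5)²/4 = -(5 + (1 + 2)*5)²/4 = -(5 + 3*5)²/4 = -(5 + 15)²/4 = -¼*20² = -¼*400 = -100)
F*(-1213) + 839 = -100*(-1213) + 839 = 121300 + 839 = 122139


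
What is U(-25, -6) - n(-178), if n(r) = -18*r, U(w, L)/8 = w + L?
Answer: -3452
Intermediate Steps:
U(w, L) = 8*L + 8*w (U(w, L) = 8*(w + L) = 8*(L + w) = 8*L + 8*w)
U(-25, -6) - n(-178) = (8*(-6) + 8*(-25)) - (-18)*(-178) = (-48 - 200) - 1*3204 = -248 - 3204 = -3452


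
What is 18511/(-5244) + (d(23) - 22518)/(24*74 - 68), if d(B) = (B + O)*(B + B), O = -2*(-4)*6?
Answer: -33143569/2239188 ≈ -14.802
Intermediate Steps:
O = 48 (O = 8*6 = 48)
d(B) = 2*B*(48 + B) (d(B) = (B + 48)*(B + B) = (48 + B)*(2*B) = 2*B*(48 + B))
18511/(-5244) + (d(23) - 22518)/(24*74 - 68) = 18511/(-5244) + (2*23*(48 + 23) - 22518)/(24*74 - 68) = 18511*(-1/5244) + (2*23*71 - 22518)/(1776 - 68) = -18511/5244 + (3266 - 22518)/1708 = -18511/5244 - 19252*1/1708 = -18511/5244 - 4813/427 = -33143569/2239188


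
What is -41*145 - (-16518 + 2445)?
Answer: 8128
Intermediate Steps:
-41*145 - (-16518 + 2445) = -5945 - 1*(-14073) = -5945 + 14073 = 8128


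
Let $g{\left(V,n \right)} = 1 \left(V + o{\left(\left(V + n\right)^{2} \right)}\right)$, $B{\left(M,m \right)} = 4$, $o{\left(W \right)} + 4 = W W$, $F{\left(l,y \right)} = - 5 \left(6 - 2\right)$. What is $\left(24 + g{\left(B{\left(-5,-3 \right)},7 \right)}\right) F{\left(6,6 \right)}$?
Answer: $-293300$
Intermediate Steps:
$F{\left(l,y \right)} = -20$ ($F{\left(l,y \right)} = - 5 \left(6 - 2\right) = \left(-5\right) 4 = -20$)
$o{\left(W \right)} = -4 + W^{2}$ ($o{\left(W \right)} = -4 + W W = -4 + W^{2}$)
$g{\left(V,n \right)} = -4 + V + \left(V + n\right)^{4}$ ($g{\left(V,n \right)} = 1 \left(V + \left(-4 + \left(\left(V + n\right)^{2}\right)^{2}\right)\right) = 1 \left(V + \left(-4 + \left(V + n\right)^{4}\right)\right) = 1 \left(-4 + V + \left(V + n\right)^{4}\right) = -4 + V + \left(V + n\right)^{4}$)
$\left(24 + g{\left(B{\left(-5,-3 \right)},7 \right)}\right) F{\left(6,6 \right)} = \left(24 + \left(-4 + 4 + \left(4 + 7\right)^{4}\right)\right) \left(-20\right) = \left(24 + \left(-4 + 4 + 11^{4}\right)\right) \left(-20\right) = \left(24 + \left(-4 + 4 + 14641\right)\right) \left(-20\right) = \left(24 + 14641\right) \left(-20\right) = 14665 \left(-20\right) = -293300$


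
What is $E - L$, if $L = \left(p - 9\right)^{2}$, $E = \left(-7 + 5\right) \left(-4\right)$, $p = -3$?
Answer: $-136$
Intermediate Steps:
$E = 8$ ($E = \left(-2\right) \left(-4\right) = 8$)
$L = 144$ ($L = \left(-3 - 9\right)^{2} = \left(-12\right)^{2} = 144$)
$E - L = 8 - 144 = -136$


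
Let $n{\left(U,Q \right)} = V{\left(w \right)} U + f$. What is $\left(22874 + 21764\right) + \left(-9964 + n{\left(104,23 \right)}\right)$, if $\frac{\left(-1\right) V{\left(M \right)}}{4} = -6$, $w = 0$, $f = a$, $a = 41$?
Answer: $37211$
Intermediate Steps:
$f = 41$
$V{\left(M \right)} = 24$ ($V{\left(M \right)} = \left(-4\right) \left(-6\right) = 24$)
$n{\left(U,Q \right)} = 41 + 24 U$ ($n{\left(U,Q \right)} = 24 U + 41 = 41 + 24 U$)
$\left(22874 + 21764\right) + \left(-9964 + n{\left(104,23 \right)}\right) = \left(22874 + 21764\right) + \left(-9964 + \left(41 + 24 \cdot 104\right)\right) = 44638 + \left(-9964 + \left(41 + 2496\right)\right) = 44638 + \left(-9964 + 2537\right) = 44638 - 7427 = 37211$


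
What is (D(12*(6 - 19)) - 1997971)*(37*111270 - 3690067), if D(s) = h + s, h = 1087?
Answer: -852582307920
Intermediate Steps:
D(s) = 1087 + s
(D(12*(6 - 19)) - 1997971)*(37*111270 - 3690067) = ((1087 + 12*(6 - 19)) - 1997971)*(37*111270 - 3690067) = ((1087 + 12*(-13)) - 1997971)*(4116990 - 3690067) = ((1087 - 156) - 1997971)*426923 = (931 - 1997971)*426923 = -1997040*426923 = -852582307920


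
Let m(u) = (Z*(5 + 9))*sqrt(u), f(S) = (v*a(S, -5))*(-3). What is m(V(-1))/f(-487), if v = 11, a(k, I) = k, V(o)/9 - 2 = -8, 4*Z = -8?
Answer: -28*I*sqrt(6)/5357 ≈ -0.012803*I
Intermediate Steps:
Z = -2 (Z = (1/4)*(-8) = -2)
V(o) = -54 (V(o) = 18 + 9*(-8) = 18 - 72 = -54)
f(S) = -33*S (f(S) = (11*S)*(-3) = -33*S)
m(u) = -28*sqrt(u) (m(u) = (-2*(5 + 9))*sqrt(u) = (-2*14)*sqrt(u) = -28*sqrt(u))
m(V(-1))/f(-487) = (-84*I*sqrt(6))/((-33*(-487))) = -84*I*sqrt(6)/16071 = -84*I*sqrt(6)*(1/16071) = -28*I*sqrt(6)/5357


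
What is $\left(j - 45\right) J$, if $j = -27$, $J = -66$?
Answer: $4752$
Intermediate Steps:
$\left(j - 45\right) J = \left(-27 - 45\right) \left(-66\right) = \left(-72\right) \left(-66\right) = 4752$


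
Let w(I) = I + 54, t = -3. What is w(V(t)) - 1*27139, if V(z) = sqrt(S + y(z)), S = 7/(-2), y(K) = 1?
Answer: -27085 + I*sqrt(10)/2 ≈ -27085.0 + 1.5811*I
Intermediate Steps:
S = -7/2 (S = 7*(-1/2) = -7/2 ≈ -3.5000)
V(z) = I*sqrt(10)/2 (V(z) = sqrt(-7/2 + 1) = sqrt(-5/2) = I*sqrt(10)/2)
w(I) = 54 + I
w(V(t)) - 1*27139 = (54 + I*sqrt(10)/2) - 1*27139 = (54 + I*sqrt(10)/2) - 27139 = -27085 + I*sqrt(10)/2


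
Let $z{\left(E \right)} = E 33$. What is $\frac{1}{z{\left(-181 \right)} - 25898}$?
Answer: $- \frac{1}{31871} \approx -3.1376 \cdot 10^{-5}$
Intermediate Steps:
$z{\left(E \right)} = 33 E$
$\frac{1}{z{\left(-181 \right)} - 25898} = \frac{1}{33 \left(-181\right) - 25898} = \frac{1}{-5973 - 25898} = \frac{1}{-31871} = - \frac{1}{31871}$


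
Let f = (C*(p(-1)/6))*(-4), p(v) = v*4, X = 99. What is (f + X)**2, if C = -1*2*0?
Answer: 9801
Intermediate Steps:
p(v) = 4*v
C = 0 (C = -2*0 = 0)
f = 0 (f = (0*((4*(-1))/6))*(-4) = (0*(-4*1/6))*(-4) = (0*(-2/3))*(-4) = 0*(-4) = 0)
(f + X)**2 = (0 + 99)**2 = 99**2 = 9801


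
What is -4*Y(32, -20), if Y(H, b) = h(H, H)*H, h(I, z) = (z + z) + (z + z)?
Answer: -16384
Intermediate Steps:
h(I, z) = 4*z (h(I, z) = 2*z + 2*z = 4*z)
Y(H, b) = 4*H² (Y(H, b) = (4*H)*H = 4*H²)
-4*Y(32, -20) = -16*32² = -16*1024 = -4*4096 = -16384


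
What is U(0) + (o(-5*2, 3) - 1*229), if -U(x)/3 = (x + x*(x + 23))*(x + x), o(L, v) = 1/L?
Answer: -2291/10 ≈ -229.10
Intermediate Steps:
U(x) = -6*x*(x + x*(23 + x)) (U(x) = -3*(x + x*(x + 23))*(x + x) = -3*(x + x*(23 + x))*2*x = -6*x*(x + x*(23 + x)))
U(0) + (o(-5*2, 3) - 1*229) = 6*0**2*(-24 - 1*0) + (1/(-5*2) - 1*229) = 6*0*(-24 + 0) + (1/(-10) - 229) = 6*0*(-24) + (-1/10 - 229) = 0 - 2291/10 = -2291/10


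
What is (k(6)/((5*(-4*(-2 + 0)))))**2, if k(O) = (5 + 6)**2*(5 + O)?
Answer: 1771561/1600 ≈ 1107.2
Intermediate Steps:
k(O) = 605 + 121*O (k(O) = 11**2*(5 + O) = 121*(5 + O) = 605 + 121*O)
(k(6)/((5*(-4*(-2 + 0)))))**2 = ((605 + 121*6)/((5*(-4*(-2 + 0)))))**2 = ((605 + 726)/((5*(-4*(-2)))))**2 = (1331/((5*8)))**2 = (1331/40)**2 = 1771561/1600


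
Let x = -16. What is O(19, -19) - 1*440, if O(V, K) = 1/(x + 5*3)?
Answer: -441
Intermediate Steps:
O(V, K) = -1 (O(V, K) = 1/(-16 + 5*3) = 1/(-16 + 15) = 1/(-1) = -1)
O(19, -19) - 1*440 = -1 - 1*440 = -1 - 440 = -441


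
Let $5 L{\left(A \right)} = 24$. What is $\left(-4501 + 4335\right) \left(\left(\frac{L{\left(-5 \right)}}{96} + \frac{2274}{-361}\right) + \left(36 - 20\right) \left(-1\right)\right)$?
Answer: $\frac{13333037}{3610} \approx 3693.4$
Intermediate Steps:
$L{\left(A \right)} = \frac{24}{5}$ ($L{\left(A \right)} = \frac{1}{5} \cdot 24 = \frac{24}{5}$)
$\left(-4501 + 4335\right) \left(\left(\frac{L{\left(-5 \right)}}{96} + \frac{2274}{-361}\right) + \left(36 - 20\right) \left(-1\right)\right) = \left(-4501 + 4335\right) \left(\left(\frac{24}{5 \cdot 96} + \frac{2274}{-361}\right) + \left(36 - 20\right) \left(-1\right)\right) = - 166 \left(\left(\frac{24}{5} \cdot \frac{1}{96} + 2274 \left(- \frac{1}{361}\right)\right) + 16 \left(-1\right)\right) = - 166 \left(\left(\frac{1}{20} - \frac{2274}{361}\right) - 16\right) = - 166 \left(- \frac{45119}{7220} - 16\right) = \left(-166\right) \left(- \frac{160639}{7220}\right) = \frac{13333037}{3610}$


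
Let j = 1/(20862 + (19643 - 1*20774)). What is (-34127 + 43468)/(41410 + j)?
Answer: 184307271/817060711 ≈ 0.22557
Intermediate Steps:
j = 1/19731 (j = 1/(20862 + (19643 - 20774)) = 1/(20862 - 1131) = 1/19731 ≈ 5.0682e-5)
(-34127 + 43468)/(41410 + j) = (-34127 + 43468)/(41410 + 1/19731) = 9341/(817060711/19731) = 9341*(19731/817060711) = 184307271/817060711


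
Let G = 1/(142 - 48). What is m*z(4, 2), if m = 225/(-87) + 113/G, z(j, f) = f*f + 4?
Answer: 2463704/29 ≈ 84955.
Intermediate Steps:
G = 1/94 ≈ 0.010638
z(j, f) = 4 + f² (z(j, f) = f² + 4 = 4 + f²)
m = 307963/29 (m = 225/(-87) + 113/(1/94) = 225*(-1/87) + 113*94 = -75/29 + 10622 = 307963/29 ≈ 10619.)
m*z(4, 2) = 307963*(4 + 2²)/29 = 307963*(4 + 4)/29 = (307963/29)*8 = 2463704/29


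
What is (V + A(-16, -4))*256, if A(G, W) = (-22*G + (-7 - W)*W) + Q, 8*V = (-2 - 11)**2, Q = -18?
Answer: 93984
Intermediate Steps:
V = 169/8 (V = (-2 - 11)**2/8 = (1/8)*(-13)**2 = (1/8)*169 = 169/8 ≈ 21.125)
A(G, W) = -18 - 22*G + W*(-7 - W) (A(G, W) = (-22*G + (-7 - W)*W) - 18 = (-22*G + W*(-7 - W)) - 18 = -18 - 22*G + W*(-7 - W))
(V + A(-16, -4))*256 = (169/8 + (-18 - 1*(-4)**2 - 22*(-16) - 7*(-4)))*256 = (169/8 + (-18 - 1*16 + 352 + 28))*256 = (169/8 + (-18 - 16 + 352 + 28))*256 = (169/8 + 346)*256 = (2937/8)*256 = 93984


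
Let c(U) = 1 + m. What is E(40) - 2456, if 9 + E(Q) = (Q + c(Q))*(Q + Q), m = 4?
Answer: 1135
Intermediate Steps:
c(U) = 5 (c(U) = 1 + 4 = 5)
E(Q) = -9 + 2*Q*(5 + Q) (E(Q) = -9 + (Q + 5)*(Q + Q) = -9 + (5 + Q)*(2*Q) = -9 + 2*Q*(5 + Q))
E(40) - 2456 = (-9 + 2*40² + 10*40) - 2456 = (-9 + 2*1600 + 400) - 2456 = (-9 + 3200 + 400) - 2456 = 3591 - 2456 = 1135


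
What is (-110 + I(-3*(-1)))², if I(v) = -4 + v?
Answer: 12321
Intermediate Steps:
(-110 + I(-3*(-1)))² = (-110 + (-4 - 3*(-1)))² = (-110 + (-4 + 3))² = (-110 - 1)² = (-111)² = 12321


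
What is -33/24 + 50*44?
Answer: 17589/8 ≈ 2198.6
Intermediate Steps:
-33/24 + 50*44 = -33*1/24 + 2200 = -11/8 + 2200 = 17589/8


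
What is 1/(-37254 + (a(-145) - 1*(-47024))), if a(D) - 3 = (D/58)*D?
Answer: 2/20271 ≈ 9.8663e-5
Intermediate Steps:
a(D) = 3 + D**2/58 (a(D) = 3 + (D/58)*D = 3 + D**2/58)
1/(-37254 + (a(-145) - 1*(-47024))) = 1/(-37254 + ((3 + (1/58)*(-145)**2) - 1*(-47024))) = 1/(-37254 + ((3 + (1/58)*21025) + 47024)) = 1/(-37254 + ((3 + 725/2) + 47024)) = 1/(-37254 + (731/2 + 47024)) = 1/(-37254 + 94779/2) = 1/(20271/2) = 2/20271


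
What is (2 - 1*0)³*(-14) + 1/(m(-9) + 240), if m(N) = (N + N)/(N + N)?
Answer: -26991/241 ≈ -112.00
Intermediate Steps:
m(N) = 1 (m(N) = (2*N)/((2*N)) = (2*N)*(1/(2*N)) = 1)
(2 - 1*0)³*(-14) + 1/(m(-9) + 240) = (2 - 1*0)³*(-14) + 1/(1 + 240) = (2 + 0)³*(-14) + 1/241 = 2³*(-14) + 1/241 = 8*(-14) + 1/241 = -112 + 1/241 = -26991/241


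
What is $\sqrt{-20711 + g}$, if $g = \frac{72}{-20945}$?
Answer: $\frac{i \sqrt{9085772748815}}{20945} \approx 143.91 i$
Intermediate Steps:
$g = - \frac{72}{20945}$ ($g = 72 \left(- \frac{1}{20945}\right) = - \frac{72}{20945} \approx -0.0034376$)
$\sqrt{-20711 + g} = \sqrt{-20711 - \frac{72}{20945}} = \sqrt{- \frac{433791967}{20945}} = \frac{i \sqrt{9085772748815}}{20945}$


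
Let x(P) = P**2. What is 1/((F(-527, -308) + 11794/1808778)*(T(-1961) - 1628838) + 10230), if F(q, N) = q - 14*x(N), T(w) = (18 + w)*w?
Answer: -904389/2621134800277423780 ≈ -3.4504e-13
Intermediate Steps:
T(w) = w*(18 + w)
F(q, N) = q - 14*N**2
1/((F(-527, -308) + 11794/1808778)*(T(-1961) - 1628838) + 10230) = 1/(((-527 - 14*(-308)**2) + 11794/1808778)*(-1961*(18 - 1961) - 1628838) + 10230) = 1/(((-527 - 14*94864) + 11794*(1/1808778))*(-1961*(-1943) - 1628838) + 10230) = 1/(((-527 - 1328096) + 5897/904389)*(3810223 - 1628838) + 10230) = 1/((-1328623 + 5897/904389)*2181385 + 10230) = 1/(-1201592020450/904389*2181385 + 10230) = 1/(-2621134809529323250/904389 + 10230) = 1/(-2621134800277423780/904389) = -904389/2621134800277423780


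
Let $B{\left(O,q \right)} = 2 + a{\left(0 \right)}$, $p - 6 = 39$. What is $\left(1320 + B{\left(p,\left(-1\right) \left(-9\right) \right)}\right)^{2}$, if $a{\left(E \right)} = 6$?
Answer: $1763584$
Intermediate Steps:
$p = 45$ ($p = 6 + 39 = 45$)
$B{\left(O,q \right)} = 8$ ($B{\left(O,q \right)} = 2 + 6 = 8$)
$\left(1320 + B{\left(p,\left(-1\right) \left(-9\right) \right)}\right)^{2} = \left(1320 + 8\right)^{2} = 1328^{2} = 1763584$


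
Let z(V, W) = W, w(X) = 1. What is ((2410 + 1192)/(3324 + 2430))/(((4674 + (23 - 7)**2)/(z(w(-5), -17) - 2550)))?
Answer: -271951/834330 ≈ -0.32595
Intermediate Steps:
((2410 + 1192)/(3324 + 2430))/(((4674 + (23 - 7)**2)/(z(w(-5), -17) - 2550))) = ((2410 + 1192)/(3324 + 2430))/(((4674 + (23 - 7)**2)/(-17 - 2550))) = (3602/5754)/(((4674 + 16**2)/(-2567))) = (3602*(1/5754))/(((4674 + 256)*(-1/2567))) = 1801/(2877*((4930*(-1/2567)))) = 1801/(2877*(-290/151)) = (1801/2877)*(-151/290) = -271951/834330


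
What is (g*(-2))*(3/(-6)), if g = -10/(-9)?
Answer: 10/9 ≈ 1.1111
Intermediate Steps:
g = 10/9 (g = -10*(-⅑) = 10/9 ≈ 1.1111)
(g*(-2))*(3/(-6)) = ((10/9)*(-2))*(3/(-6)) = -20*(-1)/(3*6) = -20/9*(-½) = 10/9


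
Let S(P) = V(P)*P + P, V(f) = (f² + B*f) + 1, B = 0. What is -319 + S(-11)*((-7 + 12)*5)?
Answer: -34144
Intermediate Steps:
V(f) = 1 + f² (V(f) = (f² + 0*f) + 1 = (f² + 0) + 1 = f² + 1 = 1 + f²)
S(P) = P + P*(1 + P²) (S(P) = (1 + P²)*P + P = P*(1 + P²) + P = P + P*(1 + P²))
-319 + S(-11)*((-7 + 12)*5) = -319 + (-11*(2 + (-11)²))*((-7 + 12)*5) = -319 + (-11*(2 + 121))*(5*5) = -319 - 11*123*25 = -319 - 1353*25 = -319 - 33825 = -34144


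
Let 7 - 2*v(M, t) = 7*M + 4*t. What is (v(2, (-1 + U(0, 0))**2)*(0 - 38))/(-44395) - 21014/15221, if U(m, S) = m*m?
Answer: -936097719/675736295 ≈ -1.3853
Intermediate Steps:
U(m, S) = m**2
v(M, t) = 7/2 - 2*t - 7*M/2 (v(M, t) = 7/2 - (7*M + 4*t)/2 = 7/2 - (4*t + 7*M)/2 = 7/2 + (-2*t - 7*M/2) = 7/2 - 2*t - 7*M/2)
(v(2, (-1 + U(0, 0))**2)*(0 - 38))/(-44395) - 21014/15221 = ((7/2 - 2*(-1 + 0**2)**2 - 7/2*2)*(0 - 38))/(-44395) - 21014/15221 = ((7/2 - 2*(-1 + 0)**2 - 7)*(-38))*(-1/44395) - 21014*1/15221 = ((7/2 - 2*(-1)**2 - 7)*(-38))*(-1/44395) - 21014/15221 = ((7/2 - 2*1 - 7)*(-38))*(-1/44395) - 21014/15221 = ((7/2 - 2 - 7)*(-38))*(-1/44395) - 21014/15221 = -11/2*(-38)*(-1/44395) - 21014/15221 = 209*(-1/44395) - 21014/15221 = -209/44395 - 21014/15221 = -936097719/675736295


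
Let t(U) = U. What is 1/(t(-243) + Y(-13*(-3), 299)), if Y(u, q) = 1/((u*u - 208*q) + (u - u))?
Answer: -60671/14743054 ≈ -0.0041152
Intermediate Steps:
Y(u, q) = 1/(u**2 - 208*q) (Y(u, q) = 1/((u**2 - 208*q) + 0) = 1/(u**2 - 208*q))
1/(t(-243) + Y(-13*(-3), 299)) = 1/(-243 - 1/(-(-13*(-3))**2 + 208*299)) = 1/(-243 - 1/(-1*39**2 + 62192)) = 1/(-243 - 1/(-1*1521 + 62192)) = 1/(-243 - 1/(-1521 + 62192)) = 1/(-243 - 1/60671) = 1/(-14743054/60671) = -60671/14743054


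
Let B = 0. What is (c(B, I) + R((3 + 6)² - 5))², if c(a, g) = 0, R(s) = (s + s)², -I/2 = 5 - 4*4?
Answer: 533794816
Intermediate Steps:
I = 22 (I = -2*(5 - 4*4) = -2*(5 - 16) = -2*(-11) = 22)
R(s) = 4*s² (R(s) = (2*s)² = 4*s²)
(c(B, I) + R((3 + 6)² - 5))² = (0 + 4*((3 + 6)² - 5)²)² = (0 + 4*(9² - 5)²)² = (0 + 4*(81 - 5)²)² = (0 + 4*76²)² = (0 + 4*5776)² = (0 + 23104)² = 23104² = 533794816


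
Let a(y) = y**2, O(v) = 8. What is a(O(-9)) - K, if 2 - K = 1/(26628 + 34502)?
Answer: 3790061/61130 ≈ 62.000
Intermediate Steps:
K = 122259/61130 (K = 2 - 1/(26628 + 34502) = 2 - 1/61130 = 122259/61130 ≈ 2.0000)
a(O(-9)) - K = 8**2 - 1*122259/61130 = 64 - 122259/61130 = 3790061/61130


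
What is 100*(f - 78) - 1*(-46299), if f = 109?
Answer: 49399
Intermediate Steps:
100*(f - 78) - 1*(-46299) = 100*(109 - 78) - 1*(-46299) = 100*31 + 46299 = 3100 + 46299 = 49399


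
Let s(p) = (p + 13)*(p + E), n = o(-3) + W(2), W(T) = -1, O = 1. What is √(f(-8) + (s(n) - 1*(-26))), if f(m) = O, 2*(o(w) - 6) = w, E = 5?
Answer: √669/2 ≈ 12.933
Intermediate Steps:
o(w) = 6 + w/2
f(m) = 1
n = 7/2 (n = (6 + (½)*(-3)) - 1 = (6 - 3/2) - 1 = 9/2 - 1 = 7/2 ≈ 3.5000)
s(p) = (5 + p)*(13 + p) (s(p) = (p + 13)*(p + 5) = (13 + p)*(5 + p) = (5 + p)*(13 + p))
√(f(-8) + (s(n) - 1*(-26))) = √(1 + ((65 + (7/2)² + 18*(7/2)) - 1*(-26))) = √(1 + ((65 + 49/4 + 63) + 26)) = √(1 + (561/4 + 26)) = √(1 + 665/4) = √(669/4) = √669/2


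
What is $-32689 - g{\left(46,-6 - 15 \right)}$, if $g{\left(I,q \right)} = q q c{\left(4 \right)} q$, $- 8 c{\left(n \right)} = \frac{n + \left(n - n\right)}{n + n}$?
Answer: $- \frac{532285}{16} \approx -33268.0$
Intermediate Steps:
$c{\left(n \right)} = - \frac{1}{16}$ ($c{\left(n \right)} = - \frac{\left(n + \left(n - n\right)\right) \frac{1}{n + n}}{8} = - \frac{\left(n + 0\right) \frac{1}{2 n}}{8} = - \frac{n \frac{1}{2 n}}{8} = \left(- \frac{1}{8}\right) \frac{1}{2} = - \frac{1}{16}$)
$g{\left(I,q \right)} = - \frac{q^{3}}{16}$ ($g{\left(I,q \right)} = q q \left(- \frac{1}{16}\right) q = q - \frac{q}{16} q = q \left(- \frac{q^{2}}{16}\right) = - \frac{q^{3}}{16}$)
$-32689 - g{\left(46,-6 - 15 \right)} = -32689 - - \frac{\left(-6 - 15\right)^{3}}{16} = -32689 - - \frac{\left(-21\right)^{3}}{16} = -32689 - \left(- \frac{1}{16}\right) \left(-9261\right) = -32689 - \frac{9261}{16} = - \frac{532285}{16}$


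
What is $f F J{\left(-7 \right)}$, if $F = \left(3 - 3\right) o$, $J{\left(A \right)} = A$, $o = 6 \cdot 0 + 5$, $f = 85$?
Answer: $0$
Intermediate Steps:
$o = 5$ ($o = 0 + 5 = 5$)
$F = 0$ ($F = \left(3 - 3\right) 5 = 0 \cdot 5 = 0$)
$f F J{\left(-7 \right)} = 85 \cdot 0 \left(-7\right) = 0 \left(-7\right) = 0$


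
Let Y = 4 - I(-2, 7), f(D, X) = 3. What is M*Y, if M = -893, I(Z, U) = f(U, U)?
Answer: -893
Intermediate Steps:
I(Z, U) = 3
Y = 1 (Y = 4 - 1*3 = 4 - 3 = 1)
M*Y = -893*1 = -893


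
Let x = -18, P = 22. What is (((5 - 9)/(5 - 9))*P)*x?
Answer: -396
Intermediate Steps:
(((5 - 9)/(5 - 9))*P)*x = (((5 - 9)/(5 - 9))*22)*(-18) = (-4/(-4)*22)*(-18) = (-4*(-¼)*22)*(-18) = (1*22)*(-18) = 22*(-18) = -396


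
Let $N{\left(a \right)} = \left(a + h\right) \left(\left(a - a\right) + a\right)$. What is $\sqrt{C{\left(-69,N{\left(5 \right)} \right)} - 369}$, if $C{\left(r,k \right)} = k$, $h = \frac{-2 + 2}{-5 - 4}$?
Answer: $2 i \sqrt{86} \approx 18.547 i$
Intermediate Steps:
$h = 0$ ($h = \frac{0}{-9} = 0 \left(- \frac{1}{9}\right) = 0$)
$N{\left(a \right)} = a^{2}$ ($N{\left(a \right)} = \left(a + 0\right) \left(\left(a - a\right) + a\right) = a \left(0 + a\right) = a a = a^{2}$)
$\sqrt{C{\left(-69,N{\left(5 \right)} \right)} - 369} = \sqrt{5^{2} - 369} = \sqrt{25 - 369} = \sqrt{-344} = 2 i \sqrt{86}$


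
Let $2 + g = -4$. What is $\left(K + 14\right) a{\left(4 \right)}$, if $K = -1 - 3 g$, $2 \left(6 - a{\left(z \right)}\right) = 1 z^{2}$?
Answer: $-62$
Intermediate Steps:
$g = -6$ ($g = -2 - 4 = -6$)
$a{\left(z \right)} = 6 - \frac{z^{2}}{2}$ ($a{\left(z \right)} = 6 - \frac{1 z^{2}}{2} = 6 - \frac{z^{2}}{2}$)
$K = 17$ ($K = -1 - -18 = -1 + 18 = 17$)
$\left(K + 14\right) a{\left(4 \right)} = \left(17 + 14\right) \left(6 - \frac{4^{2}}{2}\right) = 31 \left(6 - 8\right) = 31 \left(-2\right) = -62$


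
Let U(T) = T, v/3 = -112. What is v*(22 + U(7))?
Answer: -9744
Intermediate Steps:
v = -336 (v = 3*(-112) = -336)
v*(22 + U(7)) = -336*(22 + 7) = -336*29 = -9744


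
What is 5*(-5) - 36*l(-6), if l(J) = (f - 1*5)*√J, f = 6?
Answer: -25 - 36*I*√6 ≈ -25.0 - 88.182*I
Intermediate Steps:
l(J) = √J (l(J) = (6 - 1*5)*√J = (6 - 5)*√J = 1*√J = √J)
5*(-5) - 36*l(-6) = 5*(-5) - 36*I*√6 = -25 - 36*I*√6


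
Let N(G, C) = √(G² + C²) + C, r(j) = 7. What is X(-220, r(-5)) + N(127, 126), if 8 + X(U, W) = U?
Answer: -102 + √32005 ≈ 76.899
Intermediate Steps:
N(G, C) = C + √(C² + G²) (N(G, C) = √(C² + G²) + C = C + √(C² + G²))
X(U, W) = -8 + U
X(-220, r(-5)) + N(127, 126) = (-8 - 220) + (126 + √(126² + 127²)) = -228 + (126 + √(15876 + 16129)) = -228 + (126 + √32005) = -102 + √32005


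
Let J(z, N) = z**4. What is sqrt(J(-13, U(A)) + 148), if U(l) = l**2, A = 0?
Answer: sqrt(28709) ≈ 169.44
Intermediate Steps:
sqrt(J(-13, U(A)) + 148) = sqrt((-13)**4 + 148) = sqrt(28561 + 148) = sqrt(28709)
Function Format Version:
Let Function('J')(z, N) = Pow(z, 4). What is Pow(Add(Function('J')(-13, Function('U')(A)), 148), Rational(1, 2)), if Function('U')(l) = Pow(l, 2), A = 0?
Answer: Pow(28709, Rational(1, 2)) ≈ 169.44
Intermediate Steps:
Pow(Add(Function('J')(-13, Function('U')(A)), 148), Rational(1, 2)) = Pow(Add(Pow(-13, 4), 148), Rational(1, 2)) = Pow(Add(28561, 148), Rational(1, 2)) = Pow(28709, Rational(1, 2))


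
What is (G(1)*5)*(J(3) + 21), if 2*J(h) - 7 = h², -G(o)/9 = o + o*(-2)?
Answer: 1305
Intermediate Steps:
G(o) = 9*o (G(o) = -9*(o + o*(-2)) = -9*(o - 2*o) = -(-9)*o = 9*o)
J(h) = 7/2 + h²/2
(G(1)*5)*(J(3) + 21) = ((9*1)*5)*((7/2 + (½)*3²) + 21) = (9*5)*((7/2 + (½)*9) + 21) = 45*((7/2 + 9/2) + 21) = 45*(8 + 21) = 45*29 = 1305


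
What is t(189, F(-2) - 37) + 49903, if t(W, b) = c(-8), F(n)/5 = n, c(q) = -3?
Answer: 49900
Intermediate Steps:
F(n) = 5*n
t(W, b) = -3
t(189, F(-2) - 37) + 49903 = -3 + 49903 = 49900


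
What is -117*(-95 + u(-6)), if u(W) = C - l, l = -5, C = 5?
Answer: 9945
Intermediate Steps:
u(W) = 10 (u(W) = 5 - 1*(-5) = 5 + 5 = 10)
-117*(-95 + u(-6)) = -117*(-95 + 10) = -117*(-85) = 9945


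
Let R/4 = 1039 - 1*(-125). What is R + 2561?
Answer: 7217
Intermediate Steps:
R = 4656 (R = 4*(1039 - 1*(-125)) = 4*(1039 + 125) = 4*1164 = 4656)
R + 2561 = 4656 + 2561 = 7217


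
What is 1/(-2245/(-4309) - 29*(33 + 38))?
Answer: -4309/8869986 ≈ -0.00048580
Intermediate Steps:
1/(-2245/(-4309) - 29*(33 + 38)) = 1/(-2245*(-1/4309) - 29*71) = 1/(2245/4309 - 2059) = 1/(-8869986/4309) = -4309/8869986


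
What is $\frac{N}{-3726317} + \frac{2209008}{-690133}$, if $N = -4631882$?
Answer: $- \frac{5034849443230}{2571654330161} \approx -1.9578$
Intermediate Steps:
$\frac{N}{-3726317} + \frac{2209008}{-690133} = - \frac{4631882}{-3726317} + \frac{2209008}{-690133} = \left(-4631882\right) \left(- \frac{1}{3726317}\right) + 2209008 \left(- \frac{1}{690133}\right) = \frac{4631882}{3726317} - \frac{2209008}{690133} = - \frac{5034849443230}{2571654330161}$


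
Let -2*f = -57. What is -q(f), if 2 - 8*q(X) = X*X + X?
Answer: 3355/32 ≈ 104.84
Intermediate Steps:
f = 57/2 (f = -1/2*(-57) = 57/2 ≈ 28.500)
q(X) = 1/4 - X/8 - X**2/8 (q(X) = 1/4 - (X*X + X)/8 = 1/4 - (X**2 + X)/8 = 1/4 - (X + X**2)/8 = 1/4 + (-X/8 - X**2/8) = 1/4 - X/8 - X**2/8)
-q(f) = -(1/4 - 1/8*57/2 - (57/2)**2/8) = -(1/4 - 57/16 - 1/8*3249/4) = -(1/4 - 57/16 - 3249/32) = -1*(-3355/32) = 3355/32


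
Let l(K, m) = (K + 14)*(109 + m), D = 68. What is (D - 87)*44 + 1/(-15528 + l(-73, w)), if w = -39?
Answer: -16434089/19658 ≈ -836.00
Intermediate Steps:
l(K, m) = (14 + K)*(109 + m)
(D - 87)*44 + 1/(-15528 + l(-73, w)) = (68 - 87)*44 + 1/(-15528 + (1526 + 14*(-39) + 109*(-73) - 73*(-39))) = -19*44 + 1/(-15528 + (1526 - 546 - 7957 + 2847)) = -836 + 1/(-15528 - 4130) = -836 + 1/(-19658) = -836 - 1/19658 = -16434089/19658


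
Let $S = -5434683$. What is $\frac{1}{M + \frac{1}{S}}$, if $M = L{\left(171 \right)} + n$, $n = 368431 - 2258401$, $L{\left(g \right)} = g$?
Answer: $- \frac{5434683}{10270458498718} \approx -5.2916 \cdot 10^{-7}$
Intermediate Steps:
$n = -1889970$ ($n = 368431 - 2258401 = -1889970$)
$M = -1889799$ ($M = 171 - 1889970 = -1889799$)
$\frac{1}{M + \frac{1}{S}} = \frac{1}{-1889799 + \frac{1}{-5434683}} = \frac{1}{-1889799 - \frac{1}{5434683}} = \frac{1}{- \frac{10270458498718}{5434683}} = - \frac{5434683}{10270458498718}$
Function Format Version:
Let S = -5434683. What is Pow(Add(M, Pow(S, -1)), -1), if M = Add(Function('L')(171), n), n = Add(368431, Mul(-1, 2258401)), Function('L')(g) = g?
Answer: Rational(-5434683, 10270458498718) ≈ -5.2916e-7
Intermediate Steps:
n = -1889970 (n = Add(368431, -2258401) = -1889970)
M = -1889799 (M = Add(171, -1889970) = -1889799)
Pow(Add(M, Pow(S, -1)), -1) = Pow(Add(-1889799, Pow(-5434683, -1)), -1) = Pow(Add(-1889799, Rational(-1, 5434683)), -1) = Pow(Rational(-10270458498718, 5434683), -1) = Rational(-5434683, 10270458498718)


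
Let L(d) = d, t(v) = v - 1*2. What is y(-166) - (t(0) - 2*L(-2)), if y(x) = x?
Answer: -168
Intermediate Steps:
t(v) = -2 + v (t(v) = v - 2 = -2 + v)
y(-166) - (t(0) - 2*L(-2)) = -166 - ((-2 + 0) - 2*(-2)) = -166 - (-2 + 4) = -166 - 1*2 = -166 - 2 = -168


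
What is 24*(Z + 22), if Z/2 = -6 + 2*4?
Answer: 624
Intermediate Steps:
Z = 4 (Z = 2*(-6 + 2*4) = 2*(-6 + 8) = 2*2 = 4)
24*(Z + 22) = 24*(4 + 22) = 24*26 = 624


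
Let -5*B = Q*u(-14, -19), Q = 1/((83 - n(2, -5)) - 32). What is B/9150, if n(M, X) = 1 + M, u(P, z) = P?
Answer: 7/1098000 ≈ 6.3752e-6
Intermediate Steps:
Q = 1/48 (Q = 1/((83 - (1 + 2)) - 32) = 1/((83 - 1*3) - 32) = 1/((83 - 3) - 32) = 1/(80 - 32) = 1/48 ≈ 0.020833)
B = 7/120 (B = -(-14)/240 = -⅕*(-7/24) = 7/120 ≈ 0.058333)
B/9150 = (7/120)/9150 = (7/120)*(1/9150) = 7/1098000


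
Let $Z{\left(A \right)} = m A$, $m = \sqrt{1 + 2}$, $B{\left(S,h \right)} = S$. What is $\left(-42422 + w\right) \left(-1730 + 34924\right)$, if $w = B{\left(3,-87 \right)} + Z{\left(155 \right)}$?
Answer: $-1408056286 + 5145070 \sqrt{3} \approx -1.3991 \cdot 10^{9}$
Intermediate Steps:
$m = \sqrt{3} \approx 1.732$
$Z{\left(A \right)} = A \sqrt{3}$ ($Z{\left(A \right)} = \sqrt{3} A = A \sqrt{3}$)
$w = 3 + 155 \sqrt{3} \approx 271.47$
$\left(-42422 + w\right) \left(-1730 + 34924\right) = \left(-42422 + \left(3 + 155 \sqrt{3}\right)\right) \left(-1730 + 34924\right) = \left(-42419 + 155 \sqrt{3}\right) 33194 = -1408056286 + 5145070 \sqrt{3}$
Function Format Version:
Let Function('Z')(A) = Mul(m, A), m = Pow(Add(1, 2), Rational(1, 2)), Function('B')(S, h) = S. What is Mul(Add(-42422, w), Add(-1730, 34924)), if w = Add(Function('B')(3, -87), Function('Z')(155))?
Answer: Add(-1408056286, Mul(5145070, Pow(3, Rational(1, 2)))) ≈ -1.3991e+9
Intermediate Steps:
m = Pow(3, Rational(1, 2)) ≈ 1.7320
Function('Z')(A) = Mul(A, Pow(3, Rational(1, 2))) (Function('Z')(A) = Mul(Pow(3, Rational(1, 2)), A) = Mul(A, Pow(3, Rational(1, 2))))
w = Add(3, Mul(155, Pow(3, Rational(1, 2)))) ≈ 271.47
Mul(Add(-42422, w), Add(-1730, 34924)) = Mul(Add(-42422, Add(3, Mul(155, Pow(3, Rational(1, 2))))), Add(-1730, 34924)) = Mul(Add(-42419, Mul(155, Pow(3, Rational(1, 2)))), 33194) = Add(-1408056286, Mul(5145070, Pow(3, Rational(1, 2))))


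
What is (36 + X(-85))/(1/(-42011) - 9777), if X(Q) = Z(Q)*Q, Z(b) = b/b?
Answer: 294077/58677364 ≈ 0.0050118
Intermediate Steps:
Z(b) = 1
X(Q) = Q (X(Q) = 1*Q = Q)
(36 + X(-85))/(1/(-42011) - 9777) = (36 - 85)/(1/(-42011) - 9777) = -49/(-1/42011 - 9777) = -49/(-410741548/42011) = -49*(-42011/410741548) = 294077/58677364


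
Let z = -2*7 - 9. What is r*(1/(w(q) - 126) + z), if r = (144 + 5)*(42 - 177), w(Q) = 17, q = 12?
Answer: 50448420/109 ≈ 4.6283e+5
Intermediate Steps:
r = -20115 (r = 149*(-135) = -20115)
z = -23 (z = -14 - 9 = -23)
r*(1/(w(q) - 126) + z) = -20115*(1/(17 - 126) - 23) = -20115*(1/(-109) - 23) = -20115*(-1/109 - 23) = -20115*(-2508/109) = 50448420/109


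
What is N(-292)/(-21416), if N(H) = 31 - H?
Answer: -323/21416 ≈ -0.015082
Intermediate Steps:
N(-292)/(-21416) = (31 - 1*(-292))/(-21416) = (31 + 292)*(-1/21416) = 323*(-1/21416) = -323/21416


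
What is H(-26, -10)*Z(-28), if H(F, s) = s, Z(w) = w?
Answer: 280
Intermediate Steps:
H(-26, -10)*Z(-28) = -10*(-28) = 280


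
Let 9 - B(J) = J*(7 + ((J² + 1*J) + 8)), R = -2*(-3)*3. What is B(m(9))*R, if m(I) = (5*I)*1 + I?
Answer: -2901258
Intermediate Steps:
m(I) = 6*I (m(I) = 5*I + I = 6*I)
R = 18 (R = 6*3 = 18)
B(J) = 9 - J*(15 + J + J²) (B(J) = 9 - J*(7 + ((J² + 1*J) + 8)) = 9 - J*(7 + ((J² + J) + 8)) = 9 - J*(7 + ((J + J²) + 8)) = 9 - J*(7 + (8 + J + J²)) = 9 - J*(15 + J + J²))
B(m(9))*R = (9 - (6*9)² - (6*9)³ - 90*9)*18 = (9 - 1*54² - 1*54³ - 15*54)*18 = (9 - 1*2916 - 1*157464 - 810)*18 = (9 - 2916 - 157464 - 810)*18 = -161181*18 = -2901258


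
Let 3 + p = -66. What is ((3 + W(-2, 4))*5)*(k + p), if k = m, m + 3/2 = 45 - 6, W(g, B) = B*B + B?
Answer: -7245/2 ≈ -3622.5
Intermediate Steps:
p = -69 (p = -3 - 66 = -69)
W(g, B) = B + B**2 (W(g, B) = B**2 + B = B + B**2)
m = 75/2 (m = -3/2 + (45 - 6) = -3/2 + 39 = 75/2 ≈ 37.500)
k = 75/2 ≈ 37.500
((3 + W(-2, 4))*5)*(k + p) = ((3 + 4*(1 + 4))*5)*(75/2 - 69) = ((3 + 4*5)*5)*(-63/2) = ((3 + 20)*5)*(-63/2) = (23*5)*(-63/2) = 115*(-63/2) = -7245/2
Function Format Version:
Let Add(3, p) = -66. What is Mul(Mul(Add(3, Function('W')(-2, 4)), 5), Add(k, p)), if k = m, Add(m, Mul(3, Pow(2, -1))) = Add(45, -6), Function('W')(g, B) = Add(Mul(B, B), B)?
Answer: Rational(-7245, 2) ≈ -3622.5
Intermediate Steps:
p = -69 (p = Add(-3, -66) = -69)
Function('W')(g, B) = Add(B, Pow(B, 2)) (Function('W')(g, B) = Add(Pow(B, 2), B) = Add(B, Pow(B, 2)))
m = Rational(75, 2) (m = Add(Rational(-3, 2), Add(45, -6)) = Add(Rational(-3, 2), 39) = Rational(75, 2) ≈ 37.500)
k = Rational(75, 2) ≈ 37.500
Mul(Mul(Add(3, Function('W')(-2, 4)), 5), Add(k, p)) = Mul(Mul(Add(3, Mul(4, Add(1, 4))), 5), Add(Rational(75, 2), -69)) = Mul(Mul(Add(3, Mul(4, 5)), 5), Rational(-63, 2)) = Mul(Mul(Add(3, 20), 5), Rational(-63, 2)) = Mul(Mul(23, 5), Rational(-63, 2)) = Mul(115, Rational(-63, 2)) = Rational(-7245, 2)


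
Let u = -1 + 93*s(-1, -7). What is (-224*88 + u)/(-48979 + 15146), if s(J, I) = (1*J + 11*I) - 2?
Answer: 27153/33833 ≈ 0.80256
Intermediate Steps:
s(J, I) = -2 + J + 11*I (s(J, I) = (J + 11*I) - 2 = -2 + J + 11*I)
u = -7441 (u = -1 + 93*(-2 - 1 + 11*(-7)) = -1 + 93*(-2 - 1 - 77) = -1 + 93*(-80) = -1 - 7440 = -7441)
(-224*88 + u)/(-48979 + 15146) = (-224*88 - 7441)/(-48979 + 15146) = (-19712 - 7441)/(-33833) = -27153*(-1/33833) = 27153/33833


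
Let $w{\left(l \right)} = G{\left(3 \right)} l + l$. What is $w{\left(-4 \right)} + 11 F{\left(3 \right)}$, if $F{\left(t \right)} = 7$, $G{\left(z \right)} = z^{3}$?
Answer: $-35$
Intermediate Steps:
$w{\left(l \right)} = 28 l$ ($w{\left(l \right)} = 3^{3} l + l = 27 l + l = 28 l$)
$w{\left(-4 \right)} + 11 F{\left(3 \right)} = 28 \left(-4\right) + 11 \cdot 7 = -112 + 77 = -35$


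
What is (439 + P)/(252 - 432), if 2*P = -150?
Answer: -91/45 ≈ -2.0222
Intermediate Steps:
P = -75 (P = (½)*(-150) = -75)
(439 + P)/(252 - 432) = (439 - 75)/(252 - 432) = 364/(-180) = 364*(-1/180) = -91/45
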